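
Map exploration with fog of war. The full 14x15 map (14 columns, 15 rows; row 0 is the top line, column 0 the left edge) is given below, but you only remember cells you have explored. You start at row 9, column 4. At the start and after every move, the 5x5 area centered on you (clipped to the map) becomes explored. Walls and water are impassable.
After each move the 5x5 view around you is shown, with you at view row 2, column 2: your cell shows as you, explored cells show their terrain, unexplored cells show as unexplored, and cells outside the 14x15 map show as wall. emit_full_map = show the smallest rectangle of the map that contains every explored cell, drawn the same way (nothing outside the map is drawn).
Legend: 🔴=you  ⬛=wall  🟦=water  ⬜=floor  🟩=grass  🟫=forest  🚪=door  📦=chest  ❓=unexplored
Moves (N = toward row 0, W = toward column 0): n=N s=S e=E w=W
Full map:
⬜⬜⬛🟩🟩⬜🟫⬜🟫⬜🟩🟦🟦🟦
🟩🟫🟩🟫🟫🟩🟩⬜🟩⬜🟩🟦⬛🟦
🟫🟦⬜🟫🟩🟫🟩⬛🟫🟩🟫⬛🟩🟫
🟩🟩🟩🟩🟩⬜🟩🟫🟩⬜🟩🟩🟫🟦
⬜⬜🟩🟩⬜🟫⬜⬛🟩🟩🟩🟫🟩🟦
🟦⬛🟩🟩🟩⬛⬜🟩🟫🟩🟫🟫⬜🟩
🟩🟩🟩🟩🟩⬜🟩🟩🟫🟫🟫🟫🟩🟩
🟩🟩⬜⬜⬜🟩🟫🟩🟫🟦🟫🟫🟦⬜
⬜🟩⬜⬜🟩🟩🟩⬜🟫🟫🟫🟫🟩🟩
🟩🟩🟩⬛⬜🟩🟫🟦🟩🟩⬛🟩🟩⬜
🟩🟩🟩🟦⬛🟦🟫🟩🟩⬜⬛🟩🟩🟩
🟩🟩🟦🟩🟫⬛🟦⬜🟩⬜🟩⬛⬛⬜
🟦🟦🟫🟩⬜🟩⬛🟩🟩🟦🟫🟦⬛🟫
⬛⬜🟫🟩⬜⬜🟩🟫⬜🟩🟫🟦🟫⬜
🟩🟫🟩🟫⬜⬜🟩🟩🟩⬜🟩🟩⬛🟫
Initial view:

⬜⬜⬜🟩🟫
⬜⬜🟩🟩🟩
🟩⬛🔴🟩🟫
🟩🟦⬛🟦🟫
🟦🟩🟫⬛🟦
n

🟩🟩🟩⬜🟩
⬜⬜⬜🟩🟫
⬜⬜🔴🟩🟩
🟩⬛⬜🟩🟫
🟩🟦⬛🟦🟫

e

🟩🟩⬜🟩🟩
⬜⬜🟩🟫🟩
⬜🟩🔴🟩⬜
⬛⬜🟩🟫🟦
🟦⬛🟦🟫🟩

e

🟩⬜🟩🟩🟫
⬜🟩🟫🟩🟫
🟩🟩🔴⬜🟫
⬜🟩🟫🟦🟩
⬛🟦🟫🟩🟩

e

⬜🟩🟩🟫🟫
🟩🟫🟩🟫🟦
🟩🟩🔴🟫🟫
🟩🟫🟦🟩🟩
🟦🟫🟩🟩⬜

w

🟩⬜🟩🟩🟫
⬜🟩🟫🟩🟫
🟩🟩🔴⬜🟫
⬜🟩🟫🟦🟩
⬛🟦🟫🟩🟩

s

⬜🟩🟫🟩🟫
🟩🟩🟩⬜🟫
⬜🟩🔴🟦🟩
⬛🟦🟫🟩🟩
🟫⬛🟦⬜🟩

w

⬜⬜🟩🟫🟩
⬜🟩🟩🟩⬜
⬛⬜🔴🟫🟦
🟦⬛🟦🟫🟩
🟩🟫⬛🟦⬜

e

⬜🟩🟫🟩🟫
🟩🟩🟩⬜🟫
⬜🟩🔴🟦🟩
⬛🟦🟫🟩🟩
🟫⬛🟦⬜🟩

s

🟩🟩🟩⬜🟫
⬜🟩🟫🟦🟩
⬛🟦🔴🟩🟩
🟫⬛🟦⬜🟩
⬜🟩⬛🟩🟩

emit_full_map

🟩🟩🟩⬜🟩🟩🟫🟫
⬜⬜⬜🟩🟫🟩🟫🟦
⬜⬜🟩🟩🟩⬜🟫🟫
🟩⬛⬜🟩🟫🟦🟩🟩
🟩🟦⬛🟦🔴🟩🟩⬜
🟦🟩🟫⬛🟦⬜🟩❓
❓❓⬜🟩⬛🟩🟩❓

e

🟩🟩⬜🟫🟫
🟩🟫🟦🟩🟩
🟦🟫🔴🟩⬜
⬛🟦⬜🟩⬜
🟩⬛🟩🟩🟦

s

🟩🟫🟦🟩🟩
🟦🟫🟩🟩⬜
⬛🟦🔴🟩⬜
🟩⬛🟩🟩🟦
⬜🟩🟫⬜🟩

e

🟫🟦🟩🟩⬛
🟫🟩🟩⬜⬛
🟦⬜🔴⬜🟩
⬛🟩🟩🟦🟫
🟩🟫⬜🟩🟫

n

🟩⬜🟫🟫🟫
🟫🟦🟩🟩⬛
🟫🟩🔴⬜⬛
🟦⬜🟩⬜🟩
⬛🟩🟩🟦🟫

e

⬜🟫🟫🟫🟫
🟦🟩🟩⬛🟩
🟩🟩🔴⬛🟩
⬜🟩⬜🟩⬛
🟩🟩🟦🟫🟦

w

🟩⬜🟫🟫🟫
🟫🟦🟩🟩⬛
🟫🟩🔴⬜⬛
🟦⬜🟩⬜🟩
⬛🟩🟩🟦🟫

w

🟩🟩⬜🟫🟫
🟩🟫🟦🟩🟩
🟦🟫🔴🟩⬜
⬛🟦⬜🟩⬜
🟩⬛🟩🟩🟦

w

🟩🟩🟩⬜🟫
⬜🟩🟫🟦🟩
⬛🟦🔴🟩🟩
🟫⬛🟦⬜🟩
⬜🟩⬛🟩🟩

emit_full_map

🟩🟩🟩⬜🟩🟩🟫🟫❓❓
⬜⬜⬜🟩🟫🟩🟫🟦❓❓
⬜⬜🟩🟩🟩⬜🟫🟫🟫🟫
🟩⬛⬜🟩🟫🟦🟩🟩⬛🟩
🟩🟦⬛🟦🔴🟩🟩⬜⬛🟩
🟦🟩🟫⬛🟦⬜🟩⬜🟩⬛
❓❓⬜🟩⬛🟩🟩🟦🟫🟦
❓❓❓⬜🟩🟫⬜🟩🟫❓


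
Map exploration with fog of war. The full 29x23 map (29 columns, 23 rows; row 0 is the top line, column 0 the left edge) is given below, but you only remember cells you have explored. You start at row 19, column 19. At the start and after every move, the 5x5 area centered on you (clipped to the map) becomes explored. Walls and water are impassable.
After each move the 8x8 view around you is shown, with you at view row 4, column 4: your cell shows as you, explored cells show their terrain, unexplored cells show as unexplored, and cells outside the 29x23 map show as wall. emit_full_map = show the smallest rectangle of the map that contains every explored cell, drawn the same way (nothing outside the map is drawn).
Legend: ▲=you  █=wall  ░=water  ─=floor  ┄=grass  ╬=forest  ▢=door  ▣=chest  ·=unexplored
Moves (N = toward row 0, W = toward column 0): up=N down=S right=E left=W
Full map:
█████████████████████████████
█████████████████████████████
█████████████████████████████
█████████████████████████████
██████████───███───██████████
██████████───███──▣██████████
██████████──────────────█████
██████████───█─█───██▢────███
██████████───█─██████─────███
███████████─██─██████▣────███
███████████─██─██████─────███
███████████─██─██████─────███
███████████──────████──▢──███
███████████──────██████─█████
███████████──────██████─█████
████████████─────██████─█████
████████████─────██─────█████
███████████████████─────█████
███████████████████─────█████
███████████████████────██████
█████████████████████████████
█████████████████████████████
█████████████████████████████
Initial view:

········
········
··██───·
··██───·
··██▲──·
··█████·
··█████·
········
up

········
········
··██───·
··██───·
··██▲──·
··██───·
··█████·
··█████·

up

········
········
··█████·
··██───·
··██▲──·
··██───·
··██───·
··█████·

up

········
········
··█████·
··█████·
··██▲──·
··██───·
··██───·
··██───·

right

········
········
·██████·
·██████·
·██─▲──·
·██────·
·██────·
·██───··

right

········
········
██████─·
██████─·
██──▲──·
██─────·
██─────·
██───···

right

········
········
█████─█·
█████─█·
█───▲─█·
█─────█·
█─────█·
█───····

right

········
········
████─██·
████─██·
────▲██·
─────██·
─────██·
───·····

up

········
········
··██─██·
████─██·
████▲██·
─────██·
─────██·
─────██·

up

········
········
··──▢──·
··██─██·
████▲██·
████─██·
─────██·
─────██·

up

········
········
··─────·
··──▢──·
··██▲██·
████─██·
████─██·
─────██·

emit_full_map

····─────
····──▢──
····██▲██
██████─██
██████─██
██─────██
██─────██
██─────██
██───····
█████····
█████····

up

········
········
··─────·
··─────·
··──▲──·
··██─██·
████─██·
████─██·

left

········
········
··█─────
··█─────
··█─▲▢──
··███─██
█████─██
█████─██

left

········
········
··██────
··██────
··██▲─▢─
··████─█
██████─█
██████─█

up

········
········
··██▣──·
··██────
··██▲───
··██──▢─
··████─█
██████─█

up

········
········
··██───·
··██▣──·
··██▲───
··██────
··██──▢─
··████─█

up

········
········
··██▢──·
··██───·
··██▲──·
··██────
··██────
··██──▢─

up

········
········
··─────·
··██▢──·
··██▲──·
··██▣──·
··██────
··██────

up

········
········
··█████·
··─────·
··██▲──·
··██───·
··██▣──·
··██────

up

········
········
··█████·
··█████·
··──▲──·
··██▢──·
··██───·
··██▣──·

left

········
········
··─█████
··▣█████
··──▲───
··─██▢──
··███───
···██▣──

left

········
········
··──████
··─▣████
··──▲───
··──██▢─
··████──
····██▣─

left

········
········
··───███
··──▣███
··──▲───
··───██▢
··█████─
·····██▣

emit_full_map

───█████··
──▣█████··
──▲─────··
───██▢──··
█████───··
···██▣──··
···██─────
···██─────
···██──▢──
···████─██
·██████─██
·██████─██
·██─────██
·██─────██
·██─────██
·██───····
·█████····
·█████····

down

········
··───███
··──▣███
··──────
··──▲██▢
··█████─
··█████▣
·····██─

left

········
···───██
··█──▣██
··──────
··█─▲─██
··██████
··██████
······██

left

········
····───█
··██──▣█
··──────
··─█▲──█
··─█████
··─█████
·······█

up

········
········
··██───█
··██──▣█
··──▲───
··─█───█
··─█████
··─█████

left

········
········
··███───
··███──▣
··──▲───
··█─█───
··█─████
···─████

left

········
········
··─███──
··─███──
··──▲───
··─█─█──
··─█─███
····─███

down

········
··─███──
··─███──
··──────
··─█▲█──
··─█─███
··██─███
········

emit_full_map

─███───█████··
─███──▣█████··
────────────··
─█▲█───██▢──··
─█─██████───··
██─██████▣──··
·······██─────
·······██─────
·······██──▢──
·······████─██
·····██████─██
·····██████─██
·····██─────██
·····██─────██
·····██─────██
·····██───····
·····█████····
·····█████····


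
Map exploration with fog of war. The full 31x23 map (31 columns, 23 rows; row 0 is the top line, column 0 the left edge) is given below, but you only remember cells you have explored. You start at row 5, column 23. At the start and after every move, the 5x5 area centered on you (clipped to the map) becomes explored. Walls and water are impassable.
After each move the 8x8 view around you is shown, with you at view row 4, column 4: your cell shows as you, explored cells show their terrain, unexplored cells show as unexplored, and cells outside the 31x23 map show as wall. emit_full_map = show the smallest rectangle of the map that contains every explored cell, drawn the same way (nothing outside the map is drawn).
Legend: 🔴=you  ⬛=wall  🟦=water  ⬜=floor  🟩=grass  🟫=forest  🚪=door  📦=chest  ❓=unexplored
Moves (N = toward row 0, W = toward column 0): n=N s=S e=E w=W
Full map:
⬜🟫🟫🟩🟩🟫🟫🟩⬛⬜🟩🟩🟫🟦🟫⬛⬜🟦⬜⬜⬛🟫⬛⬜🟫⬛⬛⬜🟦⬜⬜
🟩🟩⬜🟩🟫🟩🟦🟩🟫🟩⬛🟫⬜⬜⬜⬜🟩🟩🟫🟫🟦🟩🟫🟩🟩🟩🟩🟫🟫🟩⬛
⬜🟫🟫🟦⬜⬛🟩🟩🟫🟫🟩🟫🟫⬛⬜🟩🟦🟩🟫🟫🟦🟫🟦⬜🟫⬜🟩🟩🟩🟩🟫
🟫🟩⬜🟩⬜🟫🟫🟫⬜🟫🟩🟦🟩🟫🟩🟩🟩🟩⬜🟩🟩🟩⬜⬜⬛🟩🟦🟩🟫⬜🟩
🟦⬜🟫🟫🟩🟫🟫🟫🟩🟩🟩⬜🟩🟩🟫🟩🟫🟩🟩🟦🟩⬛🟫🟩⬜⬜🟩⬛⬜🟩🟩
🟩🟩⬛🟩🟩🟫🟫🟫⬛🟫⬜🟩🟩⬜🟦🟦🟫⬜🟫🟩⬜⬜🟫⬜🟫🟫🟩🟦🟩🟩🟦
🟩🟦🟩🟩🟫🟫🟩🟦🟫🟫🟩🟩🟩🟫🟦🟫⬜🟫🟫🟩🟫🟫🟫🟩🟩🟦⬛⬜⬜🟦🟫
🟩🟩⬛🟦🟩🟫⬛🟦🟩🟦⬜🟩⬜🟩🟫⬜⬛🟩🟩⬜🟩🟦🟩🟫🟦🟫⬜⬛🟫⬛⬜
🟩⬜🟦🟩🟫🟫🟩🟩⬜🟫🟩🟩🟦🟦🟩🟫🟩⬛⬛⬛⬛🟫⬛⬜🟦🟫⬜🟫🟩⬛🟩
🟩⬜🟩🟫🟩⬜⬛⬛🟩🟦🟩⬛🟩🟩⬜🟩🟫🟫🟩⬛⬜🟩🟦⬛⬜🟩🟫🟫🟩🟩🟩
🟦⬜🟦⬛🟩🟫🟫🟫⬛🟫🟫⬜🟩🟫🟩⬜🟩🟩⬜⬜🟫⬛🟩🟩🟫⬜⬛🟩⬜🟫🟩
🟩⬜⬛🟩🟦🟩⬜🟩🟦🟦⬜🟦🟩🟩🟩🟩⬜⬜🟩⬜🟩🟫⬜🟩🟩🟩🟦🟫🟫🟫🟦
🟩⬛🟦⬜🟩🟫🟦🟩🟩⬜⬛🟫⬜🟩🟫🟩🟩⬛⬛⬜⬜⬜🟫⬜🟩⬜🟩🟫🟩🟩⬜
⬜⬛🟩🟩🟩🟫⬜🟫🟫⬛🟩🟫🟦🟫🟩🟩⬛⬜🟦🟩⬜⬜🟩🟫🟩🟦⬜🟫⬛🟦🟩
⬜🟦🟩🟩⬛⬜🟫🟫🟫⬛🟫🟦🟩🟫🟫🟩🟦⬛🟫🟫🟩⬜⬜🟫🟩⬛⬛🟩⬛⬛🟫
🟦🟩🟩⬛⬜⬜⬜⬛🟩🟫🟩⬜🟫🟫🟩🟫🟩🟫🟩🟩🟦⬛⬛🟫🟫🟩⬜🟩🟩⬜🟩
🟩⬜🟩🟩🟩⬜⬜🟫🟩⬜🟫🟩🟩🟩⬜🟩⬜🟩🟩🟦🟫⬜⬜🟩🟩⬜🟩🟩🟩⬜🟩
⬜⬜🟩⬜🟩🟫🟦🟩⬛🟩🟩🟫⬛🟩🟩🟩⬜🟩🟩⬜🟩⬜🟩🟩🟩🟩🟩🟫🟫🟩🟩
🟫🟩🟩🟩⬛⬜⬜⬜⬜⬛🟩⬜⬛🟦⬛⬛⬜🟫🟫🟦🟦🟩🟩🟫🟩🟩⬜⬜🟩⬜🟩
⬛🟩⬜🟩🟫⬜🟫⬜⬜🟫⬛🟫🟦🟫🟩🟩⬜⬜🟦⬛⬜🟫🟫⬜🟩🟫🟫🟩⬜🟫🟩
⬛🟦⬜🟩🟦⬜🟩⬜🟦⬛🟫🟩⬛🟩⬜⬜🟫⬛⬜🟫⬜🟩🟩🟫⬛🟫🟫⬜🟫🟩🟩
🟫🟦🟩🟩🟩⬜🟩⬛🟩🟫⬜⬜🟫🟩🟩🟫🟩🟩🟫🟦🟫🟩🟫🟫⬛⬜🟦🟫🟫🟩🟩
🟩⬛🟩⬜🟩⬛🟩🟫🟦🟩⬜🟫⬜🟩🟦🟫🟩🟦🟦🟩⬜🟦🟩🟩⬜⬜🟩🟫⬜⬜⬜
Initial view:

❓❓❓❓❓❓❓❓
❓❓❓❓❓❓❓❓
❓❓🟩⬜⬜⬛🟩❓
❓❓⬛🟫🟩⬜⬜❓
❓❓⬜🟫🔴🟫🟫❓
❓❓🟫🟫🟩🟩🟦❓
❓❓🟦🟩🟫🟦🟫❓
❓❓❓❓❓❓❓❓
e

❓❓❓❓❓❓❓❓
❓❓❓❓❓❓❓❓
❓🟩⬜⬜⬛🟩🟦❓
❓⬛🟫🟩⬜⬜🟩❓
❓⬜🟫⬜🔴🟫🟩❓
❓🟫🟫🟩🟩🟦⬛❓
❓🟦🟩🟫🟦🟫⬜❓
❓❓❓❓❓❓❓❓

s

❓❓❓❓❓❓❓❓
❓🟩⬜⬜⬛🟩🟦❓
❓⬛🟫🟩⬜⬜🟩❓
❓⬜🟫⬜🟫🟫🟩❓
❓🟫🟫🟩🔴🟦⬛❓
❓🟦🟩🟫🟦🟫⬜❓
❓❓⬛⬜🟦🟫⬜❓
❓❓❓❓❓❓❓❓

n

❓❓❓❓❓❓❓❓
❓❓❓❓❓❓❓❓
❓🟩⬜⬜⬛🟩🟦❓
❓⬛🟫🟩⬜⬜🟩❓
❓⬜🟫⬜🔴🟫🟩❓
❓🟫🟫🟩🟩🟦⬛❓
❓🟦🟩🟫🟦🟫⬜❓
❓❓⬛⬜🟦🟫⬜❓

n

❓❓❓❓❓❓❓❓
❓❓❓❓❓❓❓❓
❓❓🟦⬜🟫⬜🟩❓
❓🟩⬜⬜⬛🟩🟦❓
❓⬛🟫🟩🔴⬜🟩❓
❓⬜🟫⬜🟫🟫🟩❓
❓🟫🟫🟩🟩🟦⬛❓
❓🟦🟩🟫🟦🟫⬜❓

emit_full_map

❓🟦⬜🟫⬜🟩
🟩⬜⬜⬛🟩🟦
⬛🟫🟩🔴⬜🟩
⬜🟫⬜🟫🟫🟩
🟫🟫🟩🟩🟦⬛
🟦🟩🟫🟦🟫⬜
❓⬛⬜🟦🟫⬜

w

❓❓❓❓❓❓❓❓
❓❓❓❓❓❓❓❓
❓❓🟫🟦⬜🟫⬜🟩
❓❓🟩⬜⬜⬛🟩🟦
❓❓⬛🟫🔴⬜⬜🟩
❓❓⬜🟫⬜🟫🟫🟩
❓❓🟫🟫🟩🟩🟦⬛
❓❓🟦🟩🟫🟦🟫⬜

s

❓❓❓❓❓❓❓❓
❓❓🟫🟦⬜🟫⬜🟩
❓❓🟩⬜⬜⬛🟩🟦
❓❓⬛🟫🟩⬜⬜🟩
❓❓⬜🟫🔴🟫🟫🟩
❓❓🟫🟫🟩🟩🟦⬛
❓❓🟦🟩🟫🟦🟫⬜
❓❓❓⬛⬜🟦🟫⬜

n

❓❓❓❓❓❓❓❓
❓❓❓❓❓❓❓❓
❓❓🟫🟦⬜🟫⬜🟩
❓❓🟩⬜⬜⬛🟩🟦
❓❓⬛🟫🔴⬜⬜🟩
❓❓⬜🟫⬜🟫🟫🟩
❓❓🟫🟫🟩🟩🟦⬛
❓❓🟦🟩🟫🟦🟫⬜

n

⬛⬛⬛⬛⬛⬛⬛⬛
❓❓❓❓❓❓❓❓
❓❓🟩🟫🟩🟩🟩❓
❓❓🟫🟦⬜🟫⬜🟩
❓❓🟩⬜🔴⬛🟩🟦
❓❓⬛🟫🟩⬜⬜🟩
❓❓⬜🟫⬜🟫🟫🟩
❓❓🟫🟫🟩🟩🟦⬛

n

⬛⬛⬛⬛⬛⬛⬛⬛
⬛⬛⬛⬛⬛⬛⬛⬛
❓❓🟫⬛⬜🟫⬛❓
❓❓🟩🟫🟩🟩🟩❓
❓❓🟫🟦🔴🟫⬜🟩
❓❓🟩⬜⬜⬛🟩🟦
❓❓⬛🟫🟩⬜⬜🟩
❓❓⬜🟫⬜🟫🟫🟩

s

⬛⬛⬛⬛⬛⬛⬛⬛
❓❓🟫⬛⬜🟫⬛❓
❓❓🟩🟫🟩🟩🟩❓
❓❓🟫🟦⬜🟫⬜🟩
❓❓🟩⬜🔴⬛🟩🟦
❓❓⬛🟫🟩⬜⬜🟩
❓❓⬜🟫⬜🟫🟫🟩
❓❓🟫🟫🟩🟩🟦⬛

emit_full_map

🟫⬛⬜🟫⬛❓
🟩🟫🟩🟩🟩❓
🟫🟦⬜🟫⬜🟩
🟩⬜🔴⬛🟩🟦
⬛🟫🟩⬜⬜🟩
⬜🟫⬜🟫🟫🟩
🟫🟫🟩🟩🟦⬛
🟦🟩🟫🟦🟫⬜
❓⬛⬜🟦🟫⬜

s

❓❓🟫⬛⬜🟫⬛❓
❓❓🟩🟫🟩🟩🟩❓
❓❓🟫🟦⬜🟫⬜🟩
❓❓🟩⬜⬜⬛🟩🟦
❓❓⬛🟫🔴⬜⬜🟩
❓❓⬜🟫⬜🟫🟫🟩
❓❓🟫🟫🟩🟩🟦⬛
❓❓🟦🟩🟫🟦🟫⬜

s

❓❓🟩🟫🟩🟩🟩❓
❓❓🟫🟦⬜🟫⬜🟩
❓❓🟩⬜⬜⬛🟩🟦
❓❓⬛🟫🟩⬜⬜🟩
❓❓⬜🟫🔴🟫🟫🟩
❓❓🟫🟫🟩🟩🟦⬛
❓❓🟦🟩🟫🟦🟫⬜
❓❓❓⬛⬜🟦🟫⬜

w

❓❓❓🟩🟫🟩🟩🟩
❓❓❓🟫🟦⬜🟫⬜
❓❓🟩🟩⬜⬜⬛🟩
❓❓🟩⬛🟫🟩⬜⬜
❓❓⬜⬜🔴⬜🟫🟫
❓❓🟫🟫🟫🟩🟩🟦
❓❓🟩🟦🟩🟫🟦🟫
❓❓❓❓⬛⬜🟦🟫

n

❓❓❓🟫⬛⬜🟫⬛
❓❓❓🟩🟫🟩🟩🟩
❓❓🟦🟫🟦⬜🟫⬜
❓❓🟩🟩⬜⬜⬛🟩
❓❓🟩⬛🔴🟩⬜⬜
❓❓⬜⬜🟫⬜🟫🟫
❓❓🟫🟫🟫🟩🟩🟦
❓❓🟩🟦🟩🟫🟦🟫

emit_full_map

❓🟫⬛⬜🟫⬛❓
❓🟩🟫🟩🟩🟩❓
🟦🟫🟦⬜🟫⬜🟩
🟩🟩⬜⬜⬛🟩🟦
🟩⬛🔴🟩⬜⬜🟩
⬜⬜🟫⬜🟫🟫🟩
🟫🟫🟫🟩🟩🟦⬛
🟩🟦🟩🟫🟦🟫⬜
❓❓⬛⬜🟦🟫⬜

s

❓❓❓🟩🟫🟩🟩🟩
❓❓🟦🟫🟦⬜🟫⬜
❓❓🟩🟩⬜⬜⬛🟩
❓❓🟩⬛🟫🟩⬜⬜
❓❓⬜⬜🔴⬜🟫🟫
❓❓🟫🟫🟫🟩🟩🟦
❓❓🟩🟦🟩🟫🟦🟫
❓❓❓❓⬛⬜🟦🟫

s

❓❓🟦🟫🟦⬜🟫⬜
❓❓🟩🟩⬜⬜⬛🟩
❓❓🟩⬛🟫🟩⬜⬜
❓❓⬜⬜🟫⬜🟫🟫
❓❓🟫🟫🔴🟩🟩🟦
❓❓🟩🟦🟩🟫🟦🟫
❓❓⬛🟫⬛⬜🟦🟫
❓❓❓❓❓❓❓❓

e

❓🟦🟫🟦⬜🟫⬜🟩
❓🟩🟩⬜⬜⬛🟩🟦
❓🟩⬛🟫🟩⬜⬜🟩
❓⬜⬜🟫⬜🟫🟫🟩
❓🟫🟫🟫🔴🟩🟦⬛
❓🟩🟦🟩🟫🟦🟫⬜
❓⬛🟫⬛⬜🟦🟫⬜
❓❓❓❓❓❓❓❓

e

🟦🟫🟦⬜🟫⬜🟩❓
🟩🟩⬜⬜⬛🟩🟦❓
🟩⬛🟫🟩⬜⬜🟩❓
⬜⬜🟫⬜🟫🟫🟩❓
🟫🟫🟫🟩🔴🟦⬛❓
🟩🟦🟩🟫🟦🟫⬜❓
⬛🟫⬛⬜🟦🟫⬜❓
❓❓❓❓❓❓❓❓

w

❓🟦🟫🟦⬜🟫⬜🟩
❓🟩🟩⬜⬜⬛🟩🟦
❓🟩⬛🟫🟩⬜⬜🟩
❓⬜⬜🟫⬜🟫🟫🟩
❓🟫🟫🟫🔴🟩🟦⬛
❓🟩🟦🟩🟫🟦🟫⬜
❓⬛🟫⬛⬜🟦🟫⬜
❓❓❓❓❓❓❓❓

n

❓❓🟩🟫🟩🟩🟩❓
❓🟦🟫🟦⬜🟫⬜🟩
❓🟩🟩⬜⬜⬛🟩🟦
❓🟩⬛🟫🟩⬜⬜🟩
❓⬜⬜🟫🔴🟫🟫🟩
❓🟫🟫🟫🟩🟩🟦⬛
❓🟩🟦🟩🟫🟦🟫⬜
❓⬛🟫⬛⬜🟦🟫⬜

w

❓❓❓🟩🟫🟩🟩🟩
❓❓🟦🟫🟦⬜🟫⬜
❓❓🟩🟩⬜⬜⬛🟩
❓❓🟩⬛🟫🟩⬜⬜
❓❓⬜⬜🔴⬜🟫🟫
❓❓🟫🟫🟫🟩🟩🟦
❓❓🟩🟦🟩🟫🟦🟫
❓❓⬛🟫⬛⬜🟦🟫

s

❓❓🟦🟫🟦⬜🟫⬜
❓❓🟩🟩⬜⬜⬛🟩
❓❓🟩⬛🟫🟩⬜⬜
❓❓⬜⬜🟫⬜🟫🟫
❓❓🟫🟫🔴🟩🟩🟦
❓❓🟩🟦🟩🟫🟦🟫
❓❓⬛🟫⬛⬜🟦🟫
❓❓❓❓❓❓❓❓

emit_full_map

❓🟫⬛⬜🟫⬛❓
❓🟩🟫🟩🟩🟩❓
🟦🟫🟦⬜🟫⬜🟩
🟩🟩⬜⬜⬛🟩🟦
🟩⬛🟫🟩⬜⬜🟩
⬜⬜🟫⬜🟫🟫🟩
🟫🟫🔴🟩🟩🟦⬛
🟩🟦🟩🟫🟦🟫⬜
⬛🟫⬛⬜🟦🟫⬜

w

❓❓❓🟦🟫🟦⬜🟫
❓❓❓🟩🟩⬜⬜⬛
❓❓🟦🟩⬛🟫🟩⬜
❓❓🟩⬜⬜🟫⬜🟫
❓❓🟩🟫🔴🟫🟩🟩
❓❓⬜🟩🟦🟩🟫🟦
❓❓⬛⬛🟫⬛⬜🟦
❓❓❓❓❓❓❓❓

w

❓❓❓❓🟦🟫🟦⬜
❓❓❓❓🟩🟩⬜⬜
❓❓🟩🟦🟩⬛🟫🟩
❓❓🟫🟩⬜⬜🟫⬜
❓❓🟫🟩🔴🟫🟫🟩
❓❓🟩⬜🟩🟦🟩🟫
❓❓⬛⬛⬛🟫⬛⬜
❓❓❓❓❓❓❓❓

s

❓❓❓❓🟩🟩⬜⬜
❓❓🟩🟦🟩⬛🟫🟩
❓❓🟫🟩⬜⬜🟫⬜
❓❓🟫🟩🟫🟫🟫🟩
❓❓🟩⬜🔴🟦🟩🟫
❓❓⬛⬛⬛🟫⬛⬜
❓❓🟩⬛⬜🟩🟦❓
❓❓❓❓❓❓❓❓

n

❓❓❓❓🟦🟫🟦⬜
❓❓❓❓🟩🟩⬜⬜
❓❓🟩🟦🟩⬛🟫🟩
❓❓🟫🟩⬜⬜🟫⬜
❓❓🟫🟩🔴🟫🟫🟩
❓❓🟩⬜🟩🟦🟩🟫
❓❓⬛⬛⬛🟫⬛⬜
❓❓🟩⬛⬜🟩🟦❓

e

❓❓❓🟦🟫🟦⬜🟫
❓❓❓🟩🟩⬜⬜⬛
❓🟩🟦🟩⬛🟫🟩⬜
❓🟫🟩⬜⬜🟫⬜🟫
❓🟫🟩🟫🔴🟫🟩🟩
❓🟩⬜🟩🟦🟩🟫🟦
❓⬛⬛⬛🟫⬛⬜🟦
❓🟩⬛⬜🟩🟦❓❓

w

❓❓❓❓🟦🟫🟦⬜
❓❓❓❓🟩🟩⬜⬜
❓❓🟩🟦🟩⬛🟫🟩
❓❓🟫🟩⬜⬜🟫⬜
❓❓🟫🟩🔴🟫🟫🟩
❓❓🟩⬜🟩🟦🟩🟫
❓❓⬛⬛⬛🟫⬛⬜
❓❓🟩⬛⬜🟩🟦❓

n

❓❓❓❓❓🟩🟫🟩
❓❓❓❓🟦🟫🟦⬜
❓❓⬜🟩🟩🟩⬜⬜
❓❓🟩🟦🟩⬛🟫🟩
❓❓🟫🟩🔴⬜🟫⬜
❓❓🟫🟩🟫🟫🟫🟩
❓❓🟩⬜🟩🟦🟩🟫
❓❓⬛⬛⬛🟫⬛⬜

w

❓❓❓❓❓❓🟩🟫
❓❓❓❓❓🟦🟫🟦
❓❓🟩⬜🟩🟩🟩⬜
❓❓🟩🟩🟦🟩⬛🟫
❓❓⬜🟫🔴⬜⬜🟫
❓❓🟫🟫🟩🟫🟫🟫
❓❓🟩🟩⬜🟩🟦🟩
❓❓❓⬛⬛⬛🟫⬛

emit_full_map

❓❓❓❓🟫⬛⬜🟫⬛❓
❓❓❓❓🟩🟫🟩🟩🟩❓
❓❓❓🟦🟫🟦⬜🟫⬜🟩
🟩⬜🟩🟩🟩⬜⬜⬛🟩🟦
🟩🟩🟦🟩⬛🟫🟩⬜⬜🟩
⬜🟫🔴⬜⬜🟫⬜🟫🟫🟩
🟫🟫🟩🟫🟫🟫🟩🟩🟦⬛
🟩🟩⬜🟩🟦🟩🟫🟦🟫⬜
❓⬛⬛⬛🟫⬛⬜🟦🟫⬜
❓🟩⬛⬜🟩🟦❓❓❓❓

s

❓❓❓❓❓🟦🟫🟦
❓❓🟩⬜🟩🟩🟩⬜
❓❓🟩🟩🟦🟩⬛🟫
❓❓⬜🟫🟩⬜⬜🟫
❓❓🟫🟫🔴🟫🟫🟫
❓❓🟩🟩⬜🟩🟦🟩
❓❓⬛⬛⬛⬛🟫⬛
❓❓❓🟩⬛⬜🟩🟦

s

❓❓🟩⬜🟩🟩🟩⬜
❓❓🟩🟩🟦🟩⬛🟫
❓❓⬜🟫🟩⬜⬜🟫
❓❓🟫🟫🟩🟫🟫🟫
❓❓🟩🟩🔴🟩🟦🟩
❓❓⬛⬛⬛⬛🟫⬛
❓❓🟫🟩⬛⬜🟩🟦
❓❓❓❓❓❓❓❓

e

❓🟩⬜🟩🟩🟩⬜⬜
❓🟩🟩🟦🟩⬛🟫🟩
❓⬜🟫🟩⬜⬜🟫⬜
❓🟫🟫🟩🟫🟫🟫🟩
❓🟩🟩⬜🔴🟦🟩🟫
❓⬛⬛⬛⬛🟫⬛⬜
❓🟫🟩⬛⬜🟩🟦❓
❓❓❓❓❓❓❓❓

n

❓❓❓❓🟦🟫🟦⬜
❓🟩⬜🟩🟩🟩⬜⬜
❓🟩🟩🟦🟩⬛🟫🟩
❓⬜🟫🟩⬜⬜🟫⬜
❓🟫🟫🟩🔴🟫🟫🟩
❓🟩🟩⬜🟩🟦🟩🟫
❓⬛⬛⬛⬛🟫⬛⬜
❓🟫🟩⬛⬜🟩🟦❓

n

❓❓❓❓❓🟩🟫🟩
❓❓❓❓🟦🟫🟦⬜
❓🟩⬜🟩🟩🟩⬜⬜
❓🟩🟩🟦🟩⬛🟫🟩
❓⬜🟫🟩🔴⬜🟫⬜
❓🟫🟫🟩🟫🟫🟫🟩
❓🟩🟩⬜🟩🟦🟩🟫
❓⬛⬛⬛⬛🟫⬛⬜

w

❓❓❓❓❓❓🟩🟫
❓❓❓❓❓🟦🟫🟦
❓❓🟩⬜🟩🟩🟩⬜
❓❓🟩🟩🟦🟩⬛🟫
❓❓⬜🟫🔴⬜⬜🟫
❓❓🟫🟫🟩🟫🟫🟫
❓❓🟩🟩⬜🟩🟦🟩
❓❓⬛⬛⬛⬛🟫⬛

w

❓❓❓❓❓❓❓🟩
❓❓❓❓❓❓🟦🟫
❓❓🟩🟩⬜🟩🟩🟩
❓❓🟫🟩🟩🟦🟩⬛
❓❓🟫⬜🔴🟩⬜⬜
❓❓⬜🟫🟫🟩🟫🟫
❓❓⬛🟩🟩⬜🟩🟦
❓❓❓⬛⬛⬛⬛🟫

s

❓❓❓❓❓❓🟦🟫
❓❓🟩🟩⬜🟩🟩🟩
❓❓🟫🟩🟩🟦🟩⬛
❓❓🟫⬜🟫🟩⬜⬜
❓❓⬜🟫🔴🟩🟫🟫
❓❓⬛🟩🟩⬜🟩🟦
❓❓🟩⬛⬛⬛⬛🟫
❓❓❓🟫🟩⬛⬜🟩

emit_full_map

❓❓❓❓❓🟫⬛⬜🟫⬛❓
❓❓❓❓❓🟩🟫🟩🟩🟩❓
❓❓❓❓🟦🟫🟦⬜🟫⬜🟩
🟩🟩⬜🟩🟩🟩⬜⬜⬛🟩🟦
🟫🟩🟩🟦🟩⬛🟫🟩⬜⬜🟩
🟫⬜🟫🟩⬜⬜🟫⬜🟫🟫🟩
⬜🟫🔴🟩🟫🟫🟫🟩🟩🟦⬛
⬛🟩🟩⬜🟩🟦🟩🟫🟦🟫⬜
🟩⬛⬛⬛⬛🟫⬛⬜🟦🟫⬜
❓🟫🟩⬛⬜🟩🟦❓❓❓❓

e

❓❓❓❓❓🟦🟫🟦
❓🟩🟩⬜🟩🟩🟩⬜
❓🟫🟩🟩🟦🟩⬛🟫
❓🟫⬜🟫🟩⬜⬜🟫
❓⬜🟫🟫🔴🟫🟫🟫
❓⬛🟩🟩⬜🟩🟦🟩
❓🟩⬛⬛⬛⬛🟫⬛
❓❓🟫🟩⬛⬜🟩🟦

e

❓❓❓❓🟦🟫🟦⬜
🟩🟩⬜🟩🟩🟩⬜⬜
🟫🟩🟩🟦🟩⬛🟫🟩
🟫⬜🟫🟩⬜⬜🟫⬜
⬜🟫🟫🟩🔴🟫🟫🟩
⬛🟩🟩⬜🟩🟦🟩🟫
🟩⬛⬛⬛⬛🟫⬛⬜
❓🟫🟩⬛⬜🟩🟦❓

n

❓❓❓❓❓🟩🟫🟩
❓❓❓❓🟦🟫🟦⬜
🟩🟩⬜🟩🟩🟩⬜⬜
🟫🟩🟩🟦🟩⬛🟫🟩
🟫⬜🟫🟩🔴⬜🟫⬜
⬜🟫🟫🟩🟫🟫🟫🟩
⬛🟩🟩⬜🟩🟦🟩🟫
🟩⬛⬛⬛⬛🟫⬛⬜

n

❓❓❓❓❓🟫⬛⬜
❓❓❓❓❓🟩🟫🟩
❓❓🟫🟫🟦🟫🟦⬜
🟩🟩⬜🟩🟩🟩⬜⬜
🟫🟩🟩🟦🔴⬛🟫🟩
🟫⬜🟫🟩⬜⬜🟫⬜
⬜🟫🟫🟩🟫🟫🟫🟩
⬛🟩🟩⬜🟩🟦🟩🟫

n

⬛⬛⬛⬛⬛⬛⬛⬛
❓❓❓❓❓🟫⬛⬜
❓❓🟫🟫🟦🟩🟫🟩
❓❓🟫🟫🟦🟫🟦⬜
🟩🟩⬜🟩🔴🟩⬜⬜
🟫🟩🟩🟦🟩⬛🟫🟩
🟫⬜🟫🟩⬜⬜🟫⬜
⬜🟫🟫🟩🟫🟫🟫🟩

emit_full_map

❓❓❓❓❓🟫⬛⬜🟫⬛❓
❓❓🟫🟫🟦🟩🟫🟩🟩🟩❓
❓❓🟫🟫🟦🟫🟦⬜🟫⬜🟩
🟩🟩⬜🟩🔴🟩⬜⬜⬛🟩🟦
🟫🟩🟩🟦🟩⬛🟫🟩⬜⬜🟩
🟫⬜🟫🟩⬜⬜🟫⬜🟫🟫🟩
⬜🟫🟫🟩🟫🟫🟫🟩🟩🟦⬛
⬛🟩🟩⬜🟩🟦🟩🟫🟦🟫⬜
🟩⬛⬛⬛⬛🟫⬛⬜🟦🟫⬜
❓🟫🟩⬛⬜🟩🟦❓❓❓❓


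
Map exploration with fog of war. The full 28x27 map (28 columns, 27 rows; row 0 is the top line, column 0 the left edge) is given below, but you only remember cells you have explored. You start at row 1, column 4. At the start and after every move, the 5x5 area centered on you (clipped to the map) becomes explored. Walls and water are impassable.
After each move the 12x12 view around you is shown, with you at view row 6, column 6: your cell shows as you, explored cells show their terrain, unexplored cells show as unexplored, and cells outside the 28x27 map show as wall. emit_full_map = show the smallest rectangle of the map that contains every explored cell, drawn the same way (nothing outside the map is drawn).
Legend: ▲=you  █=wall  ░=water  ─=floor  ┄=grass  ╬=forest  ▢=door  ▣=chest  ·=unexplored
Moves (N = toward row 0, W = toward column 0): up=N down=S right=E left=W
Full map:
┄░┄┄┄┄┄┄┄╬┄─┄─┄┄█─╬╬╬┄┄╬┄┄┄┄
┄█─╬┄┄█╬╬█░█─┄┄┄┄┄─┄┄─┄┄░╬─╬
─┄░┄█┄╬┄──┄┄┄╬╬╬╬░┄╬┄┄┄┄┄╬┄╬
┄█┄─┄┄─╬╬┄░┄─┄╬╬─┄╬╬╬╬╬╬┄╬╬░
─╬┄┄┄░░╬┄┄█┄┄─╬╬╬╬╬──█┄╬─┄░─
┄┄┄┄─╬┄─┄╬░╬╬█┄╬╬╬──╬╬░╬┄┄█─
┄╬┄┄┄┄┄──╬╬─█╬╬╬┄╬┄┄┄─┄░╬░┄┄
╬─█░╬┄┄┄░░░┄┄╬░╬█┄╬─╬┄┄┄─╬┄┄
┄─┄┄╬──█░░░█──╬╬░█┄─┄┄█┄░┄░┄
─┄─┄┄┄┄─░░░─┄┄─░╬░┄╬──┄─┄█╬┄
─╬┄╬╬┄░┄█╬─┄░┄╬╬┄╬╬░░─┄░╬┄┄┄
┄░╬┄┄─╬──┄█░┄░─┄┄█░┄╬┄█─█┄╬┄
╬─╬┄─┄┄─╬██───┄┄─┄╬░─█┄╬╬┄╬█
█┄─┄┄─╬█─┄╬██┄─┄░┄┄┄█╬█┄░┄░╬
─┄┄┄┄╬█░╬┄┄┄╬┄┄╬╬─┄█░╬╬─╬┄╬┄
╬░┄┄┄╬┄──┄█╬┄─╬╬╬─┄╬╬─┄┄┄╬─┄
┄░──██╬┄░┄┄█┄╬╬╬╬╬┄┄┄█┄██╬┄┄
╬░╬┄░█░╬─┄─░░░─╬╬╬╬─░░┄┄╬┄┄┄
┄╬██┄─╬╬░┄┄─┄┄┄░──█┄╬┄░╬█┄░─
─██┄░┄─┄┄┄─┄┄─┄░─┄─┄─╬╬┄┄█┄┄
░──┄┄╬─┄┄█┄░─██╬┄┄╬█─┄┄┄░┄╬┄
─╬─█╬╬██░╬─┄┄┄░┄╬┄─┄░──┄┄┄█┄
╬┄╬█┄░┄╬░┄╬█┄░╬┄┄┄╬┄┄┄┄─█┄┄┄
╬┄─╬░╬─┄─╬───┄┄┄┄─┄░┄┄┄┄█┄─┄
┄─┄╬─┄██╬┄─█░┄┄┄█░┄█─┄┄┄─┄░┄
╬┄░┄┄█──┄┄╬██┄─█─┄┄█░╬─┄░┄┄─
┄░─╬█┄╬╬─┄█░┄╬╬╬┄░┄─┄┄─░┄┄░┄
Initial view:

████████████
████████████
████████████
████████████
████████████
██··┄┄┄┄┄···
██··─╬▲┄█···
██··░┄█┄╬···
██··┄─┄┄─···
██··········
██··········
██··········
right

████████████
████████████
████████████
████████████
████████████
█··┄┄┄┄┄┄···
█··─╬┄▲█╬···
█··░┄█┄╬┄···
█··┄─┄┄─╬···
█···········
█···········
█···········

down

████████████
████████████
████████████
████████████
█··┄┄┄┄┄┄···
█··─╬┄┄█╬···
█··░┄█▲╬┄···
█··┄─┄┄─╬···
█···┄┄░░╬···
█···········
█···········
█···········

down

████████████
████████████
████████████
█··┄┄┄┄┄┄···
█··─╬┄┄█╬···
█··░┄█┄╬┄···
█··┄─┄▲─╬···
█···┄┄░░╬···
█···┄─╬┄─···
█···········
█···········
█···········

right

████████████
████████████
████████████
··┄┄┄┄┄┄····
··─╬┄┄█╬╬···
··░┄█┄╬┄─···
··┄─┄┄▲╬╬···
···┄┄░░╬┄···
···┄─╬┄─┄···
············
············
············

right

████████████
████████████
████████████
·┄┄┄┄┄┄·····
·─╬┄┄█╬╬█···
·░┄█┄╬┄──···
·┄─┄┄─▲╬┄···
··┄┄░░╬┄┄···
··┄─╬┄─┄╬···
············
············
············

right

████████████
████████████
████████████
┄┄┄┄┄┄······
─╬┄┄█╬╬█░···
░┄█┄╬┄──┄···
┄─┄┄─╬▲┄░···
·┄┄░░╬┄┄█···
·┄─╬┄─┄╬░···
············
············
············

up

████████████
████████████
████████████
████████████
┄┄┄┄┄┄┄╬┄···
─╬┄┄█╬╬█░···
░┄█┄╬┄▲─┄···
┄─┄┄─╬╬┄░···
·┄┄░░╬┄┄█···
·┄─╬┄─┄╬░···
············
············

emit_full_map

┄┄┄┄┄┄┄╬┄
─╬┄┄█╬╬█░
░┄█┄╬┄▲─┄
┄─┄┄─╬╬┄░
·┄┄░░╬┄┄█
·┄─╬┄─┄╬░

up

████████████
████████████
████████████
████████████
████████████
┄┄┄┄┄┄┄╬┄···
─╬┄┄█╬▲█░···
░┄█┄╬┄──┄···
┄─┄┄─╬╬┄░···
·┄┄░░╬┄┄█···
·┄─╬┄─┄╬░···
············

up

████████████
████████████
████████████
████████████
████████████
████████████
┄┄┄┄┄┄▲╬┄···
─╬┄┄█╬╬█░···
░┄█┄╬┄──┄···
┄─┄┄─╬╬┄░···
·┄┄░░╬┄┄█···
·┄─╬┄─┄╬░···

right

████████████
████████████
████████████
████████████
████████████
████████████
┄┄┄┄┄┄▲┄─···
╬┄┄█╬╬█░█···
┄█┄╬┄──┄┄···
─┄┄─╬╬┄░····
┄┄░░╬┄┄█····
┄─╬┄─┄╬░····

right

████████████
████████████
████████████
████████████
████████████
████████████
┄┄┄┄┄╬▲─┄···
┄┄█╬╬█░█─···
█┄╬┄──┄┄┄···
┄┄─╬╬┄░·····
┄░░╬┄┄█·····
─╬┄─┄╬░·····

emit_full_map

┄┄┄┄┄┄┄╬▲─┄
─╬┄┄█╬╬█░█─
░┄█┄╬┄──┄┄┄
┄─┄┄─╬╬┄░··
·┄┄░░╬┄┄█··
·┄─╬┄─┄╬░··

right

████████████
████████████
████████████
████████████
████████████
████████████
┄┄┄┄╬┄▲┄─···
┄█╬╬█░█─┄···
┄╬┄──┄┄┄╬···
┄─╬╬┄░······
░░╬┄┄█······
╬┄─┄╬░······

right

████████████
████████████
████████████
████████████
████████████
████████████
┄┄┄╬┄─▲─┄···
█╬╬█░█─┄┄···
╬┄──┄┄┄╬╬···
─╬╬┄░·······
░╬┄┄█·······
┄─┄╬░·······

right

████████████
████████████
████████████
████████████
████████████
████████████
┄┄╬┄─┄▲┄┄···
╬╬█░█─┄┄┄···
┄──┄┄┄╬╬╬···
╬╬┄░········
╬┄┄█········
─┄╬░········

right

████████████
████████████
████████████
████████████
████████████
████████████
┄╬┄─┄─▲┄█···
╬█░█─┄┄┄┄···
──┄┄┄╬╬╬╬···
╬┄░·········
┄┄█·········
┄╬░·········

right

████████████
████████████
████████████
████████████
████████████
████████████
╬┄─┄─┄▲█─···
█░█─┄┄┄┄┄···
─┄┄┄╬╬╬╬░···
┄░··········
┄█··········
╬░··········

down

████████████
████████████
████████████
████████████
████████████
╬┄─┄─┄┄█─···
█░█─┄┄▲┄┄···
─┄┄┄╬╬╬╬░···
┄░··┄╬╬─┄···
┄█··········
╬░··········
············

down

████████████
████████████
████████████
████████████
╬┄─┄─┄┄█─···
█░█─┄┄┄┄┄···
─┄┄┄╬╬▲╬░···
┄░··┄╬╬─┄···
┄█··─╬╬╬╬···
╬░··········
············
············

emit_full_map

┄┄┄┄┄┄┄╬┄─┄─┄┄█─
─╬┄┄█╬╬█░█─┄┄┄┄┄
░┄█┄╬┄──┄┄┄╬╬▲╬░
┄─┄┄─╬╬┄░··┄╬╬─┄
·┄┄░░╬┄┄█··─╬╬╬╬
·┄─╬┄─┄╬░·······
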